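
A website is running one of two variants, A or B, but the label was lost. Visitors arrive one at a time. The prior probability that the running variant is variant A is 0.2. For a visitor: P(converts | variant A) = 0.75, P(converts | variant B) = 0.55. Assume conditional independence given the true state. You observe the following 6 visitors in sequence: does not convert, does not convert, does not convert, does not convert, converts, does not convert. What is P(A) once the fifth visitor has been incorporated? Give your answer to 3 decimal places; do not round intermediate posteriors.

After 'does not convert': P(A) = 0.25·0.2000 / (0.25·0.2000 + 0.45·0.8000) ≈ 0.1220
After 'does not convert': P(A) = 0.25·0.1220 / (0.25·0.1220 + 0.45·0.8780) ≈ 0.0716
After 'does not convert': P(A) = 0.25·0.0716 / (0.25·0.0716 + 0.45·0.9284) ≈ 0.0411
After 'does not convert': P(A) = 0.25·0.0411 / (0.25·0.0411 + 0.45·0.9589) ≈ 0.0233
After 'converts': P(A) = 0.75·0.0233 / (0.75·0.0233 + 0.55·0.9767) ≈ 0.0315

0.031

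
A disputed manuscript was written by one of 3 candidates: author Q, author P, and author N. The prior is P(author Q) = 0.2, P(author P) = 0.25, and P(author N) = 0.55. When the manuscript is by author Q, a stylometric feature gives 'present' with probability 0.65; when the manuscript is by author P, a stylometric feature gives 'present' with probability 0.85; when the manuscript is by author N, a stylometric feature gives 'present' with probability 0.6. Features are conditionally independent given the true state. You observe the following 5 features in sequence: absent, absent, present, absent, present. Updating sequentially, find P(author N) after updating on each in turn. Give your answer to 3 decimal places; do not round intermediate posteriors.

0.750

Each posterior becomes the prior for the next update.
After 'absent': normaliser = 0.35·0.2000 + 0.15·0.2500 + 0.4·0.5500; P(author Q) ≈ 0.2137, P(author P) ≈ 0.1145, P(author N) ≈ 0.6718
After 'absent': normaliser = 0.35·0.2137 + 0.15·0.1145 + 0.4·0.6718; P(author Q) ≈ 0.2074, P(author P) ≈ 0.0476, P(author N) ≈ 0.7450
After 'present': normaliser = 0.65·0.2074 + 0.85·0.0476 + 0.6·0.7450; P(author Q) ≈ 0.2166, P(author P) ≈ 0.0650, P(author N) ≈ 0.7183
After 'absent': normaliser = 0.35·0.2166 + 0.15·0.0650 + 0.4·0.7183; P(author Q) ≈ 0.2033, P(author P) ≈ 0.0262, P(author N) ≈ 0.7705
After 'present': normaliser = 0.65·0.2033 + 0.85·0.0262 + 0.6·0.7705; P(author Q) ≈ 0.2143, P(author P) ≈ 0.0361, P(author N) ≈ 0.7496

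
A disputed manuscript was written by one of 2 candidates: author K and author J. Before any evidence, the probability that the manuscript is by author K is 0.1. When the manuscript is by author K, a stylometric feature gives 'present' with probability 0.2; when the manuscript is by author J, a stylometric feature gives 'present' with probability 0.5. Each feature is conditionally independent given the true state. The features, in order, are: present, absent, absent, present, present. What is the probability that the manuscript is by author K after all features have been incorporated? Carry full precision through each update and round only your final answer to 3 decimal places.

0.018

Each posterior becomes the prior for the next update.
After 'present': P(author K) = 0.2·0.1000 / (0.2·0.1000 + 0.5·0.9000) ≈ 0.0426
After 'absent': P(author K) = 0.8·0.0426 / (0.8·0.0426 + 0.5·0.9574) ≈ 0.0664
After 'absent': P(author K) = 0.8·0.0664 / (0.8·0.0664 + 0.5·0.9336) ≈ 0.1022
After 'present': P(author K) = 0.2·0.1022 / (0.2·0.1022 + 0.5·0.8978) ≈ 0.0435
After 'present': P(author K) = 0.2·0.0435 / (0.2·0.0435 + 0.5·0.9565) ≈ 0.0179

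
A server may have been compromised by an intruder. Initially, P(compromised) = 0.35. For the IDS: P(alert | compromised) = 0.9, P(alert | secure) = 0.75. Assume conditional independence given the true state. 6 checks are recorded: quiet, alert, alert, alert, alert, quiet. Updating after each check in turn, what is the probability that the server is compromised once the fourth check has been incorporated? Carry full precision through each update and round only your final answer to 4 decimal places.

0.2712

After 'quiet': P(compromised) = 0.1·0.3500 / (0.1·0.3500 + 0.25·0.6500) ≈ 0.1772
After 'alert': P(compromised) = 0.9·0.1772 / (0.9·0.1772 + 0.75·0.8228) ≈ 0.2054
After 'alert': P(compromised) = 0.9·0.2054 / (0.9·0.2054 + 0.75·0.7946) ≈ 0.2367
After 'alert': P(compromised) = 0.9·0.2367 / (0.9·0.2367 + 0.75·0.7633) ≈ 0.2712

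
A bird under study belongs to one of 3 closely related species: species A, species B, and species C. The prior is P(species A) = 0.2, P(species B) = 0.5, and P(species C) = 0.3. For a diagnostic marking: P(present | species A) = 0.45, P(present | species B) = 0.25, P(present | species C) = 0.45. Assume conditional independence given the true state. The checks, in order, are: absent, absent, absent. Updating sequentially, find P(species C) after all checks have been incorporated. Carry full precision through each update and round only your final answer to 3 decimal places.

Apply Bayes' rule sequentially, carrying P(species C) forward.
After 'absent': normaliser = 0.55·0.2000 + 0.75·0.5000 + 0.55·0.3000; P(species A) ≈ 0.1692, P(species B) ≈ 0.5769, P(species C) ≈ 0.2538
After 'absent': normaliser = 0.55·0.1692 + 0.75·0.5769 + 0.55·0.2538; P(species A) ≈ 0.1399, P(species B) ≈ 0.6503, P(species C) ≈ 0.2098
After 'absent': normaliser = 0.55·0.1399 + 0.75·0.6503 + 0.55·0.2098; P(species A) ≈ 0.1131, P(species B) ≈ 0.7172, P(species C) ≈ 0.1697

0.170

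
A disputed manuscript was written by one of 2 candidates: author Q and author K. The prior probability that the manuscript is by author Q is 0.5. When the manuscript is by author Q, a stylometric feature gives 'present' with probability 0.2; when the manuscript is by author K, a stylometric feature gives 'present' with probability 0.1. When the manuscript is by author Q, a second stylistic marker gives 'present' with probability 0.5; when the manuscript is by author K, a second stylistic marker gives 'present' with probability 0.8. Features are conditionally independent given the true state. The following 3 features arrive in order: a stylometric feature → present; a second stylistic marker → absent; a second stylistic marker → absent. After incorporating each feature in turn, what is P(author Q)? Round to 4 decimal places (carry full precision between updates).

After a stylometric feature='present': P(author Q) = 0.2·0.5000 / (0.2·0.5000 + 0.1·0.5000) ≈ 0.6667
After a second stylistic marker='absent': P(author Q) = 0.5·0.6667 / (0.5·0.6667 + 0.2·0.3333) ≈ 0.8333
After a second stylistic marker='absent': P(author Q) = 0.5·0.8333 / (0.5·0.8333 + 0.2·0.1667) ≈ 0.9259

0.9259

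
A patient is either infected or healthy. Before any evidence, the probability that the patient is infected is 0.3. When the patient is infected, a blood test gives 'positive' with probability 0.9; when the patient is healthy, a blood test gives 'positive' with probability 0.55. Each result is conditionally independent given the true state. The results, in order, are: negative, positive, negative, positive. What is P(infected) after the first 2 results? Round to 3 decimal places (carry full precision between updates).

After 'negative': P(infected) = 0.1·0.3000 / (0.1·0.3000 + 0.45·0.7000) ≈ 0.0870
After 'positive': P(infected) = 0.9·0.0870 / (0.9·0.0870 + 0.55·0.9130) ≈ 0.1348

0.135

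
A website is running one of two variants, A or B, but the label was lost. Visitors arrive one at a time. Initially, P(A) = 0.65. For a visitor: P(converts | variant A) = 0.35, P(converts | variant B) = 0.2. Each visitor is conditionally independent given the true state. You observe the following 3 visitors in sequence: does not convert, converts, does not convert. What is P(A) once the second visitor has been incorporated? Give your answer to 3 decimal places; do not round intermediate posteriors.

0.725

After 'does not convert': P(A) = 0.65·0.6500 / (0.65·0.6500 + 0.8·0.3500) ≈ 0.6014
After 'converts': P(A) = 0.35·0.6014 / (0.35·0.6014 + 0.2·0.3986) ≈ 0.7253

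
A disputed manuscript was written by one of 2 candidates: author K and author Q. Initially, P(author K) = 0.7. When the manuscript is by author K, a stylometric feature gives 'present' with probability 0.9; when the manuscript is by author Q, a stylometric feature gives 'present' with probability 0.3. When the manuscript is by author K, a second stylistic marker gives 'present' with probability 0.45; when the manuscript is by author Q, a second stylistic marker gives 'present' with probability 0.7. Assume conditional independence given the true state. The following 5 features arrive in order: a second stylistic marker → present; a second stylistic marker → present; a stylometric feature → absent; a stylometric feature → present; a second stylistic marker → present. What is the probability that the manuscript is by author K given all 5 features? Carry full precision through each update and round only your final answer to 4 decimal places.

Apply Bayes' rule sequentially, carrying P(author K) forward.
After a second stylistic marker='present': P(author K) = 0.45·0.7000 / (0.45·0.7000 + 0.7·0.3000) ≈ 0.6000
After a second stylistic marker='present': P(author K) = 0.45·0.6000 / (0.45·0.6000 + 0.7·0.4000) ≈ 0.4909
After a stylometric feature='absent': P(author K) = 0.1·0.4909 / (0.1·0.4909 + 0.7·0.5091) ≈ 0.1211
After a stylometric feature='present': P(author K) = 0.9·0.1211 / (0.9·0.1211 + 0.3·0.8789) ≈ 0.2924
After a second stylistic marker='present': P(author K) = 0.45·0.2924 / (0.45·0.2924 + 0.7·0.7076) ≈ 0.2099

0.2099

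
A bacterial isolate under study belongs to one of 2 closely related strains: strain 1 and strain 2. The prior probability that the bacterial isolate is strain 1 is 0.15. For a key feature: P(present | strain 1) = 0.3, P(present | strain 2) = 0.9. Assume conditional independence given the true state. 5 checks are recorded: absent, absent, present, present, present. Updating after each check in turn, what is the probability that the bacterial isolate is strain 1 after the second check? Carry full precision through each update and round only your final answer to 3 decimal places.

Apply Bayes' rule sequentially, carrying P(strain 1) forward.
After 'absent': P(strain 1) = 0.7·0.1500 / (0.7·0.1500 + 0.1·0.8500) ≈ 0.5526
After 'absent': P(strain 1) = 0.7·0.5526 / (0.7·0.5526 + 0.1·0.4474) ≈ 0.8963

0.896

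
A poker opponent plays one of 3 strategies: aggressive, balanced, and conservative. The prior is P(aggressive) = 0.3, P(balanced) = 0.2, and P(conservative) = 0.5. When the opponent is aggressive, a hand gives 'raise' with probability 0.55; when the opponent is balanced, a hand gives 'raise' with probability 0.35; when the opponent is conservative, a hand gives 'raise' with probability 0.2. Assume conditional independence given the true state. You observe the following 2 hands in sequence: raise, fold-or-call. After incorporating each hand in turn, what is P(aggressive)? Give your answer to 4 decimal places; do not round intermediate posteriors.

0.3717

After 'raise': normaliser = 0.55·0.3000 + 0.35·0.2000 + 0.2·0.5000; P(aggressive) ≈ 0.4925, P(balanced) ≈ 0.2090, P(conservative) ≈ 0.2985
After 'fold-or-call': normaliser = 0.45·0.4925 + 0.65·0.2090 + 0.8·0.2985; P(aggressive) ≈ 0.3717, P(balanced) ≈ 0.2278, P(conservative) ≈ 0.4005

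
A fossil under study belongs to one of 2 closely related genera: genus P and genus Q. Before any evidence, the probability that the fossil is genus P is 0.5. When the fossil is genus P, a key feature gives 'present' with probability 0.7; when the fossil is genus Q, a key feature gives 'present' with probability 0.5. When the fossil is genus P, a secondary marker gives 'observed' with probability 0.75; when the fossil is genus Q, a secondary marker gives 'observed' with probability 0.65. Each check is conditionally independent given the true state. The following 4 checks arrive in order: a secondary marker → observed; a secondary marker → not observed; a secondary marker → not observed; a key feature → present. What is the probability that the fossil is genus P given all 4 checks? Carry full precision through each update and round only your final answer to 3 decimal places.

0.452

After a secondary marker='observed': P(genus P) = 0.75·0.5000 / (0.75·0.5000 + 0.65·0.5000) ≈ 0.5357
After a secondary marker='not observed': P(genus P) = 0.25·0.5357 / (0.25·0.5357 + 0.35·0.4643) ≈ 0.4518
After a secondary marker='not observed': P(genus P) = 0.25·0.4518 / (0.25·0.4518 + 0.35·0.5482) ≈ 0.3706
After a key feature='present': P(genus P) = 0.7·0.3706 / (0.7·0.3706 + 0.5·0.6294) ≈ 0.4518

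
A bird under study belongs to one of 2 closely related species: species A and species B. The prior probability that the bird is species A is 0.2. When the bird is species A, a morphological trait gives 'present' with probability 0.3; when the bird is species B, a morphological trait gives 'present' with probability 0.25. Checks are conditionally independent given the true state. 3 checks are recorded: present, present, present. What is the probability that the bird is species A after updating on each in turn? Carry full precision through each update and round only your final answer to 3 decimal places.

0.302

After 'present': P(species A) = 0.3·0.2000 / (0.3·0.2000 + 0.25·0.8000) ≈ 0.2308
After 'present': P(species A) = 0.3·0.2308 / (0.3·0.2308 + 0.25·0.7692) ≈ 0.2647
After 'present': P(species A) = 0.3·0.2647 / (0.3·0.2647 + 0.25·0.7353) ≈ 0.3017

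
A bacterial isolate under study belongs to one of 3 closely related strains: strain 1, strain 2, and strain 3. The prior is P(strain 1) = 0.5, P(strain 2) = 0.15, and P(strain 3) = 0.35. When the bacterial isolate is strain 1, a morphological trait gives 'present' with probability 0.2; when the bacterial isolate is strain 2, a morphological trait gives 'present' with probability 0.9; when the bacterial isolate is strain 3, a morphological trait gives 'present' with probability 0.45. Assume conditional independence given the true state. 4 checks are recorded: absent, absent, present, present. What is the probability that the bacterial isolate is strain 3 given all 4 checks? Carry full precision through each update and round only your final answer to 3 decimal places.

0.605

After 'absent': normaliser = 0.8·0.5000 + 0.1·0.1500 + 0.55·0.3500; P(strain 1) ≈ 0.6584, P(strain 2) ≈ 0.0247, P(strain 3) ≈ 0.3169
After 'absent': normaliser = 0.8·0.6584 + 0.1·0.0247 + 0.55·0.3169; P(strain 1) ≈ 0.7488, P(strain 2) ≈ 0.0035, P(strain 3) ≈ 0.2477
After 'present': normaliser = 0.2·0.7488 + 0.9·0.0035 + 0.45·0.2477; P(strain 1) ≈ 0.5664, P(strain 2) ≈ 0.0119, P(strain 3) ≈ 0.4216
After 'present': normaliser = 0.2·0.5664 + 0.9·0.0119 + 0.45·0.4216; P(strain 1) ≈ 0.3610, P(strain 2) ≈ 0.0343, P(strain 3) ≈ 0.6047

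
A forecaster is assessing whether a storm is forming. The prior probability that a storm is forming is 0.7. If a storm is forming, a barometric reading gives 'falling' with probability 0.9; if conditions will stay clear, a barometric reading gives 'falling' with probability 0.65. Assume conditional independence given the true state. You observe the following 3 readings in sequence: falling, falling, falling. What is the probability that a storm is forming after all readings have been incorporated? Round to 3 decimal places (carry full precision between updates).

After 'falling': P(storm) = 0.9·0.7000 / (0.9·0.7000 + 0.65·0.3000) ≈ 0.7636
After 'falling': P(storm) = 0.9·0.7636 / (0.9·0.7636 + 0.65·0.2364) ≈ 0.8173
After 'falling': P(storm) = 0.9·0.8173 / (0.9·0.8173 + 0.65·0.1827) ≈ 0.8610

0.861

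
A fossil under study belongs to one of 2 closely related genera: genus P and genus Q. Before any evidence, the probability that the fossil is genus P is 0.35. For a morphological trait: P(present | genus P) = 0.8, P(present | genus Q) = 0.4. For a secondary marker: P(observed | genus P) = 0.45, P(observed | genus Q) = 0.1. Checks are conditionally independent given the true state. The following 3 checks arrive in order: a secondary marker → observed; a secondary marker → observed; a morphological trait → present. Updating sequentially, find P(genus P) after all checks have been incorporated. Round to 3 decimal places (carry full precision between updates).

After a secondary marker='observed': P(genus P) = 0.45·0.3500 / (0.45·0.3500 + 0.1·0.6500) ≈ 0.7079
After a secondary marker='observed': P(genus P) = 0.45·0.7079 / (0.45·0.7079 + 0.1·0.2921) ≈ 0.9160
After a morphological trait='present': P(genus P) = 0.8·0.9160 / (0.8·0.9160 + 0.4·0.0840) ≈ 0.9562

0.956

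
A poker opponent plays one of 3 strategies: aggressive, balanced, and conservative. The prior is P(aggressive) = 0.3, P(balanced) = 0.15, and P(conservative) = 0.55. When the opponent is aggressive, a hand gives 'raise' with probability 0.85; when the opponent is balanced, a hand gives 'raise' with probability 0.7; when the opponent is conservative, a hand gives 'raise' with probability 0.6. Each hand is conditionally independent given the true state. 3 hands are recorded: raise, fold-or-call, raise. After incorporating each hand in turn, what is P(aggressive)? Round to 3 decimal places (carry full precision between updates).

After 'raise': normaliser = 0.85·0.3000 + 0.7·0.1500 + 0.6·0.5500; P(aggressive) ≈ 0.3696, P(balanced) ≈ 0.1522, P(conservative) ≈ 0.4783
After 'fold-or-call': normaliser = 0.15·0.3696 + 0.3·0.1522 + 0.4·0.4783; P(aggressive) ≈ 0.1896, P(balanced) ≈ 0.1561, P(conservative) ≈ 0.6543
After 'raise': normaliser = 0.85·0.1896 + 0.7·0.1561 + 0.6·0.6543; P(aggressive) ≈ 0.2431, P(balanced) ≈ 0.1648, P(conservative) ≈ 0.5921

0.243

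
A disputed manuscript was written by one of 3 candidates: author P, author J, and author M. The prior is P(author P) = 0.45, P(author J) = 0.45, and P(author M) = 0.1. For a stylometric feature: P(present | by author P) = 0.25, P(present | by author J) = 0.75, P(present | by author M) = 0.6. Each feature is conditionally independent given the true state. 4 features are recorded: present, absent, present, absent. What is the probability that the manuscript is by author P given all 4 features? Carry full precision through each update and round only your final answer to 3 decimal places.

0.423

After 'present': normaliser = 0.25·0.4500 + 0.75·0.4500 + 0.6·0.1000; P(author P) ≈ 0.2206, P(author J) ≈ 0.6618, P(author M) ≈ 0.1176
After 'absent': normaliser = 0.75·0.2206 + 0.25·0.6618 + 0.4·0.1176; P(author P) ≈ 0.4377, P(author J) ≈ 0.4377, P(author M) ≈ 0.1245
After 'present': normaliser = 0.25·0.4377 + 0.75·0.4377 + 0.6·0.1245; P(author P) ≈ 0.2136, P(author J) ≈ 0.6407, P(author M) ≈ 0.1458
After 'absent': normaliser = 0.75·0.2136 + 0.25·0.6407 + 0.4·0.1458; P(author P) ≈ 0.4230, P(author J) ≈ 0.4230, P(author M) ≈ 0.1540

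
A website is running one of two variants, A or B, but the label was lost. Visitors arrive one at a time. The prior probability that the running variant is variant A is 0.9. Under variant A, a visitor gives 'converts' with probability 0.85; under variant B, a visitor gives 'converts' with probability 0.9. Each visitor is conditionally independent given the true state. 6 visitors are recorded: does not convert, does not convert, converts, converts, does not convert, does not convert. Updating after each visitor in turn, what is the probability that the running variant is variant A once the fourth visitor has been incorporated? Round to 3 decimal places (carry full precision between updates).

0.948

Apply Bayes' rule sequentially, carrying P(A) forward.
After 'does not convert': P(A) = 0.15·0.9000 / (0.15·0.9000 + 0.1·0.1000) ≈ 0.9310
After 'does not convert': P(A) = 0.15·0.9310 / (0.15·0.9310 + 0.1·0.0690) ≈ 0.9529
After 'converts': P(A) = 0.85·0.9529 / (0.85·0.9529 + 0.9·0.0471) ≈ 0.9503
After 'converts': P(A) = 0.85·0.9503 / (0.85·0.9503 + 0.9·0.0497) ≈ 0.9475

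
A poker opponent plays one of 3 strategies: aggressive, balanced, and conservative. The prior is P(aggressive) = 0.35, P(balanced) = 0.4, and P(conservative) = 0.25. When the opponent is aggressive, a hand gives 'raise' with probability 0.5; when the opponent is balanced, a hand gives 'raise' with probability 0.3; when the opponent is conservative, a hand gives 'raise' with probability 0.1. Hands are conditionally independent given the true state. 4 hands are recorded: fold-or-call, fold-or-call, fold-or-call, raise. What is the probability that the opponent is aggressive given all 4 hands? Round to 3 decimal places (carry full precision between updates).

After 'fold-or-call': normaliser = 0.5·0.3500 + 0.7·0.4000 + 0.9·0.2500; P(aggressive) ≈ 0.2574, P(balanced) ≈ 0.4118, P(conservative) ≈ 0.3309
After 'fold-or-call': normaliser = 0.5·0.2574 + 0.7·0.4118 + 0.9·0.3309; P(aggressive) ≈ 0.1800, P(balanced) ≈ 0.4033, P(conservative) ≈ 0.4167
After 'fold-or-call': normaliser = 0.5·0.1800 + 0.7·0.4033 + 0.9·0.4167; P(aggressive) ≈ 0.1205, P(balanced) ≈ 0.3778, P(conservative) ≈ 0.5018
After 'raise': normaliser = 0.5·0.1205 + 0.3·0.3778 + 0.1·0.5018; P(aggressive) ≈ 0.2692, P(balanced) ≈ 0.5065, P(conservative) ≈ 0.2243

0.269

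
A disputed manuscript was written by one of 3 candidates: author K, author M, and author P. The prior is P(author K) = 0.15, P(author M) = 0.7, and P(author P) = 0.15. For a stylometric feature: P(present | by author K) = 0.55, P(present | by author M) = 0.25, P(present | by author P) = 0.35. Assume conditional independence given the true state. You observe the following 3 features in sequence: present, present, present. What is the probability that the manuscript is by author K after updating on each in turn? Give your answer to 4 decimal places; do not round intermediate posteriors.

Each posterior becomes the prior for the next update.
After 'present': normaliser = 0.55·0.1500 + 0.25·0.7000 + 0.35·0.1500; P(author K) ≈ 0.2661, P(author M) ≈ 0.5645, P(author P) ≈ 0.1694
After 'present': normaliser = 0.55·0.2661 + 0.25·0.5645 + 0.35·0.1694; P(author K) ≈ 0.4221, P(author M) ≈ 0.4070, P(author P) ≈ 0.1709
After 'present': normaliser = 0.55·0.4221 + 0.25·0.4070 + 0.35·0.1709; P(author K) ≈ 0.5896, P(author M) ≈ 0.2584, P(author P) ≈ 0.1519

0.5896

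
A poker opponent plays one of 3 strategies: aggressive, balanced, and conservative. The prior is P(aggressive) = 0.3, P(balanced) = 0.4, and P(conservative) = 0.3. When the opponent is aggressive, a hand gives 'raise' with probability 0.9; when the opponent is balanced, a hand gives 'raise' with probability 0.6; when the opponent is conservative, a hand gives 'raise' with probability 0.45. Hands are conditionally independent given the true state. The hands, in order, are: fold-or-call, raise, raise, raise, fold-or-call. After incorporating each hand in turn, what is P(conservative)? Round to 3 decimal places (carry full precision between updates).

Each posterior becomes the prior for the next update.
After 'fold-or-call': normaliser = 0.1·0.3000 + 0.4·0.4000 + 0.55·0.3000; P(aggressive) ≈ 0.0845, P(balanced) ≈ 0.4507, P(conservative) ≈ 0.4648
After 'raise': normaliser = 0.9·0.0845 + 0.6·0.4507 + 0.45·0.4648; P(aggressive) ≈ 0.1369, P(balanced) ≈ 0.4867, P(conservative) ≈ 0.3764
After 'raise': normaliser = 0.9·0.1369 + 0.6·0.4867 + 0.45·0.3764; P(aggressive) ≈ 0.2107, P(balanced) ≈ 0.4995, P(conservative) ≈ 0.2898
After 'raise': normaliser = 0.9·0.2107 + 0.6·0.4995 + 0.45·0.2898; P(aggressive) ≈ 0.3060, P(balanced) ≈ 0.4836, P(conservative) ≈ 0.2104
After 'fold-or-call': normaliser = 0.1·0.3060 + 0.4·0.4836 + 0.55·0.2104; P(aggressive) ≈ 0.0901, P(balanced) ≈ 0.5693, P(conservative) ≈ 0.3406

0.341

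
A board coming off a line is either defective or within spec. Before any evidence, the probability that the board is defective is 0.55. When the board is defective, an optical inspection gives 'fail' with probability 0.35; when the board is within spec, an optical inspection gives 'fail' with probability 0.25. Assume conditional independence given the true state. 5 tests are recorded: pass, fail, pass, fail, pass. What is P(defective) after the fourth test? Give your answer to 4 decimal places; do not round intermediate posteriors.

Each posterior becomes the prior for the next update.
After 'pass': P(defective) = 0.65·0.5500 / (0.65·0.5500 + 0.75·0.4500) ≈ 0.5144
After 'fail': P(defective) = 0.35·0.5144 / (0.35·0.5144 + 0.25·0.4856) ≈ 0.5973
After 'pass': P(defective) = 0.65·0.5973 / (0.65·0.5973 + 0.75·0.4027) ≈ 0.5624
After 'fail': P(defective) = 0.35·0.5624 / (0.35·0.5624 + 0.25·0.4376) ≈ 0.6428

0.6428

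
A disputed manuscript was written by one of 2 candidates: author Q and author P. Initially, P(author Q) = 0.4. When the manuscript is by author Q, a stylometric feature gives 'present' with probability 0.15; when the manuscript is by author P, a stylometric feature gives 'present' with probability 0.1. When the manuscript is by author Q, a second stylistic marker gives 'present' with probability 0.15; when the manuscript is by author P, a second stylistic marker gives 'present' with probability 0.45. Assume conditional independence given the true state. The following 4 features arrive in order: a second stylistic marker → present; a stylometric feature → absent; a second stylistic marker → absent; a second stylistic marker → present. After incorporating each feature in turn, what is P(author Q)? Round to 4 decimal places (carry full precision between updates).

After a second stylistic marker='present': P(author Q) = 0.15·0.4000 / (0.15·0.4000 + 0.45·0.6000) ≈ 0.1818
After a stylometric feature='absent': P(author Q) = 0.85·0.1818 / (0.85·0.1818 + 0.9·0.8182) ≈ 0.1735
After a second stylistic marker='absent': P(author Q) = 0.85·0.1735 / (0.85·0.1735 + 0.55·0.8265) ≈ 0.2449
After a second stylistic marker='present': P(author Q) = 0.15·0.2449 / (0.15·0.2449 + 0.45·0.7551) ≈ 0.0976

0.0976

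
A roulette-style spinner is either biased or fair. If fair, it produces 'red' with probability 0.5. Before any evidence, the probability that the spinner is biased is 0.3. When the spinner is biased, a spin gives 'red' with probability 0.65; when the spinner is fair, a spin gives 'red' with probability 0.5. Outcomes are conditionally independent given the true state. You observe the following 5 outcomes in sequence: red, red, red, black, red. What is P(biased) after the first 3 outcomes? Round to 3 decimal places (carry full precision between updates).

Each posterior becomes the prior for the next update.
After 'red': P(biased) = 0.65·0.3000 / (0.65·0.3000 + 0.5·0.7000) ≈ 0.3578
After 'red': P(biased) = 0.65·0.3578 / (0.65·0.3578 + 0.5·0.6422) ≈ 0.4200
After 'red': P(biased) = 0.65·0.4200 / (0.65·0.4200 + 0.5·0.5800) ≈ 0.4850

0.485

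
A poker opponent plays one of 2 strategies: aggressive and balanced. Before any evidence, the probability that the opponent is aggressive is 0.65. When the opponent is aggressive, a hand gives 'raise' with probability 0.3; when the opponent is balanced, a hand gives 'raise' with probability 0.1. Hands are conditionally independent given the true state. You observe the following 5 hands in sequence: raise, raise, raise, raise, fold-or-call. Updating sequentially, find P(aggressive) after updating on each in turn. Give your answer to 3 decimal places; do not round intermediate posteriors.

After 'raise': P(aggressive) = 0.3·0.6500 / (0.3·0.6500 + 0.1·0.3500) ≈ 0.8478
After 'raise': P(aggressive) = 0.3·0.8478 / (0.3·0.8478 + 0.1·0.1522) ≈ 0.9435
After 'raise': P(aggressive) = 0.3·0.9435 / (0.3·0.9435 + 0.1·0.0565) ≈ 0.9804
After 'raise': P(aggressive) = 0.3·0.9804 / (0.3·0.9804 + 0.1·0.0196) ≈ 0.9934
After 'fold-or-call': P(aggressive) = 0.7·0.9934 / (0.7·0.9934 + 0.9·0.0066) ≈ 0.9915

0.992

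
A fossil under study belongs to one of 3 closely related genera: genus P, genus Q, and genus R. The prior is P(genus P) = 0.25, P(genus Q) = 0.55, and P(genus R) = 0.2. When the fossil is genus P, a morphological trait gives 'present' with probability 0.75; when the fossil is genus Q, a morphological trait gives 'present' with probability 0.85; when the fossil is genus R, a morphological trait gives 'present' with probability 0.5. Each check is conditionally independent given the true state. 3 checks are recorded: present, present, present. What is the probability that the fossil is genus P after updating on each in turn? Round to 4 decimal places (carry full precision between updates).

After 'present': normaliser = 0.75·0.2500 + 0.85·0.5500 + 0.5·0.2000; P(genus P) ≈ 0.2483, P(genus Q) ≈ 0.6192, P(genus R) ≈ 0.1325
After 'present': normaliser = 0.75·0.2483 + 0.85·0.6192 + 0.5·0.1325; P(genus P) ≈ 0.2392, P(genus Q) ≈ 0.6758, P(genus R) ≈ 0.0850
After 'present': normaliser = 0.75·0.2392 + 0.85·0.6758 + 0.5·0.0850; P(genus P) ≈ 0.2252, P(genus Q) ≈ 0.7214, P(genus R) ≈ 0.0534

0.2252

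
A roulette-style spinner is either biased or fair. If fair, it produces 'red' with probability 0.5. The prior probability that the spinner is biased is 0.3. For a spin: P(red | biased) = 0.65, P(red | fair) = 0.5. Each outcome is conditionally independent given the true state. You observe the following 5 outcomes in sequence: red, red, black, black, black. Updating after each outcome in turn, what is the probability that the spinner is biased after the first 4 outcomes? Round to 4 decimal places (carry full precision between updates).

Apply Bayes' rule sequentially, carrying P(biased) forward.
After 'red': P(biased) = 0.65·0.3000 / (0.65·0.3000 + 0.5·0.7000) ≈ 0.3578
After 'red': P(biased) = 0.65·0.3578 / (0.65·0.3578 + 0.5·0.6422) ≈ 0.4200
After 'black': P(biased) = 0.35·0.4200 / (0.35·0.4200 + 0.5·0.5800) ≈ 0.3364
After 'black': P(biased) = 0.35·0.3364 / (0.35·0.3364 + 0.5·0.6636) ≈ 0.2619

0.2619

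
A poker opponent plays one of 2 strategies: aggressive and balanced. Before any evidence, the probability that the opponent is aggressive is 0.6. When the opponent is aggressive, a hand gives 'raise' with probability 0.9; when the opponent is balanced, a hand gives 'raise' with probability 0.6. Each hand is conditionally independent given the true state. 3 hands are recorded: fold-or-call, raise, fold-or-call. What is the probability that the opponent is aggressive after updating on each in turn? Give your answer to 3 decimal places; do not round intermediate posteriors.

Apply Bayes' rule sequentially, carrying P(aggressive) forward.
After 'fold-or-call': P(aggressive) = 0.1·0.6000 / (0.1·0.6000 + 0.4·0.4000) ≈ 0.2727
After 'raise': P(aggressive) = 0.9·0.2727 / (0.9·0.2727 + 0.6·0.7273) ≈ 0.3600
After 'fold-or-call': P(aggressive) = 0.1·0.3600 / (0.1·0.3600 + 0.4·0.6400) ≈ 0.1233

0.123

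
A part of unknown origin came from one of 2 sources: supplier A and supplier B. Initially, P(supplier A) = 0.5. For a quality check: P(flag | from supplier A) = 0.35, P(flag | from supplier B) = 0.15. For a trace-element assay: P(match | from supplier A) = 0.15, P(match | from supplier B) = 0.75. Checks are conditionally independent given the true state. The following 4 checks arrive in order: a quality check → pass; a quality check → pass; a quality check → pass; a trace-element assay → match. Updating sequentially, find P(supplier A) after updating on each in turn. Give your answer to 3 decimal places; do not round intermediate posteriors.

After a quality check='pass': P(supplier A) = 0.65·0.5000 / (0.65·0.5000 + 0.85·0.5000) ≈ 0.4333
After a quality check='pass': P(supplier A) = 0.65·0.4333 / (0.65·0.4333 + 0.85·0.5667) ≈ 0.3690
After a quality check='pass': P(supplier A) = 0.65·0.3690 / (0.65·0.3690 + 0.85·0.6310) ≈ 0.3090
After a trace-element assay='match': P(supplier A) = 0.15·0.3090 / (0.15·0.3090 + 0.75·0.6910) ≈ 0.0821

0.082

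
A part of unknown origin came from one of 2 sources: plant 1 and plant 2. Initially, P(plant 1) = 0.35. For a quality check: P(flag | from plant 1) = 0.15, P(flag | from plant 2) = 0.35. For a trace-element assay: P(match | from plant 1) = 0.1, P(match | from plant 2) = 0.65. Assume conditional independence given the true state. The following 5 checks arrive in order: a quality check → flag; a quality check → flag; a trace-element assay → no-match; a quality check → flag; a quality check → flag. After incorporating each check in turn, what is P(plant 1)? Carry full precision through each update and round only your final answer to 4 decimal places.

After a quality check='flag': P(plant 1) = 0.15·0.3500 / (0.15·0.3500 + 0.35·0.6500) ≈ 0.1875
After a quality check='flag': P(plant 1) = 0.15·0.1875 / (0.15·0.1875 + 0.35·0.8125) ≈ 0.0900
After a trace-element assay='no-match': P(plant 1) = 0.9·0.0900 / (0.9·0.0900 + 0.35·0.9100) ≈ 0.2028
After a quality check='flag': P(plant 1) = 0.15·0.2028 / (0.15·0.2028 + 0.35·0.7972) ≈ 0.0983
After a quality check='flag': P(plant 1) = 0.15·0.0983 / (0.15·0.0983 + 0.35·0.9017) ≈ 0.0446

0.0446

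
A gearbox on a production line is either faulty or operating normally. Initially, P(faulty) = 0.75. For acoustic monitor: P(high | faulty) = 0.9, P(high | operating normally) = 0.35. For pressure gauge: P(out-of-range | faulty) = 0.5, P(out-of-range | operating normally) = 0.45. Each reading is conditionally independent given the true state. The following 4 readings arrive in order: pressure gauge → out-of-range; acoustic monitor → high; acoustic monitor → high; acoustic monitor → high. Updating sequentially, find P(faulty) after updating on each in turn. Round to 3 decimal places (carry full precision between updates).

After pressure gauge='out-of-range': P(faulty) = 0.5·0.7500 / (0.5·0.7500 + 0.45·0.2500) ≈ 0.7692
After acoustic monitor='high': P(faulty) = 0.9·0.7692 / (0.9·0.7692 + 0.35·0.2308) ≈ 0.8955
After acoustic monitor='high': P(faulty) = 0.9·0.8955 / (0.9·0.8955 + 0.35·0.1045) ≈ 0.9566
After acoustic monitor='high': P(faulty) = 0.9·0.9566 / (0.9·0.9566 + 0.35·0.0434) ≈ 0.9827

0.983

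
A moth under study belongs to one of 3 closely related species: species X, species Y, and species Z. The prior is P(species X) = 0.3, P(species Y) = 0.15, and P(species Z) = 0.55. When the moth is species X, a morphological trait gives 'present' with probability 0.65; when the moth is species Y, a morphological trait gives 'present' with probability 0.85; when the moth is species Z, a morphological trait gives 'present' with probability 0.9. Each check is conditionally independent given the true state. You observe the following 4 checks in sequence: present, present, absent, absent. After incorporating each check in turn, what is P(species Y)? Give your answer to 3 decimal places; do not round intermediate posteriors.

After 'present': normaliser = 0.65·0.3000 + 0.85·0.1500 + 0.9·0.5500; P(species X) ≈ 0.2385, P(species Y) ≈ 0.1560, P(species Z) ≈ 0.6055
After 'present': normaliser = 0.65·0.2385 + 0.85·0.1560 + 0.9·0.6055; P(species X) ≈ 0.1862, P(species Y) ≈ 0.1592, P(species Z) ≈ 0.6545
After 'absent': normaliser = 0.35·0.1862 + 0.15·0.1592 + 0.1·0.6545; P(species X) ≈ 0.4218, P(species Y) ≈ 0.1546, P(species Z) ≈ 0.4236
After 'absent': normaliser = 0.35·0.4218 + 0.15·0.1546 + 0.1·0.4236; P(species X) ≈ 0.6925, P(species Y) ≈ 0.1088, P(species Z) ≈ 0.1987

0.109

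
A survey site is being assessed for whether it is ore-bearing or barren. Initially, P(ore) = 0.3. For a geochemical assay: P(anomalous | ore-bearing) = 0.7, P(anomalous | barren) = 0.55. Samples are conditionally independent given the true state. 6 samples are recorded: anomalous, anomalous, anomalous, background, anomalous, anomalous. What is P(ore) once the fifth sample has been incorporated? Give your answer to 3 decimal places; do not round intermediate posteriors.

0.428

After 'anomalous': P(ore) = 0.7·0.3000 / (0.7·0.3000 + 0.55·0.7000) ≈ 0.3529
After 'anomalous': P(ore) = 0.7·0.3529 / (0.7·0.3529 + 0.55·0.6471) ≈ 0.4098
After 'anomalous': P(ore) = 0.7·0.4098 / (0.7·0.4098 + 0.55·0.5902) ≈ 0.4691
After 'background': P(ore) = 0.3·0.4691 / (0.3·0.4691 + 0.45·0.5309) ≈ 0.3707
After 'anomalous': P(ore) = 0.7·0.3707 / (0.7·0.3707 + 0.55·0.6293) ≈ 0.4285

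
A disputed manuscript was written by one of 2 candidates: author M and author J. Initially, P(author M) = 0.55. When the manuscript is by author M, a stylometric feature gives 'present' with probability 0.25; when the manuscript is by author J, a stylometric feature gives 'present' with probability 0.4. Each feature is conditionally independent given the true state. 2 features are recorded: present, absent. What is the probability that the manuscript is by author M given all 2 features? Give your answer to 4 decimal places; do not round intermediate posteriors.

0.4885

After 'present': P(author M) = 0.25·0.5500 / (0.25·0.5500 + 0.4·0.4500) ≈ 0.4331
After 'absent': P(author M) = 0.75·0.4331 / (0.75·0.4331 + 0.6·0.5669) ≈ 0.4885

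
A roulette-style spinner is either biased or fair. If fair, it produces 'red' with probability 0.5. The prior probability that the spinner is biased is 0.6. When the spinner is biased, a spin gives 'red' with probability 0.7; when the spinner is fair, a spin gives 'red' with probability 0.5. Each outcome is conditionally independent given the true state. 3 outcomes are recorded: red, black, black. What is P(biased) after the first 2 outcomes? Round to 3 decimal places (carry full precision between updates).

Each posterior becomes the prior for the next update.
After 'red': P(biased) = 0.7·0.6000 / (0.7·0.6000 + 0.5·0.4000) ≈ 0.6774
After 'black': P(biased) = 0.3·0.6774 / (0.3·0.6774 + 0.5·0.3226) ≈ 0.5575

0.558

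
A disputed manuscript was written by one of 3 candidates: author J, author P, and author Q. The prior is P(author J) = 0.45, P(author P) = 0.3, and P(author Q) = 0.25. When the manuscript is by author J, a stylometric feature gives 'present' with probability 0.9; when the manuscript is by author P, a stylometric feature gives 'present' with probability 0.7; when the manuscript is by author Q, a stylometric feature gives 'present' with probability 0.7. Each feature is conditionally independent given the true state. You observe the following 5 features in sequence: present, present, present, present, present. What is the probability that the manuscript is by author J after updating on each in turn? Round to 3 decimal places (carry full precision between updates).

After 'present': normaliser = 0.9·0.4500 + 0.7·0.3000 + 0.7·0.2500; P(author J) ≈ 0.5127, P(author P) ≈ 0.2658, P(author Q) ≈ 0.2215
After 'present': normaliser = 0.9·0.5127 + 0.7·0.2658 + 0.7·0.2215; P(author J) ≈ 0.5749, P(author P) ≈ 0.2319, P(author Q) ≈ 0.1932
After 'present': normaliser = 0.9·0.5749 + 0.7·0.2319 + 0.7·0.1932; P(author J) ≈ 0.6349, P(author P) ≈ 0.1991, P(author Q) ≈ 0.1660
After 'present': normaliser = 0.9·0.6349 + 0.7·0.1991 + 0.7·0.1660; P(author J) ≈ 0.6910, P(author P) ≈ 0.1686, P(author Q) ≈ 0.1405
After 'present': normaliser = 0.9·0.6910 + 0.7·0.1686 + 0.7·0.1405; P(author J) ≈ 0.7419, P(author P) ≈ 0.1408, P(author Q) ≈ 0.1173

0.742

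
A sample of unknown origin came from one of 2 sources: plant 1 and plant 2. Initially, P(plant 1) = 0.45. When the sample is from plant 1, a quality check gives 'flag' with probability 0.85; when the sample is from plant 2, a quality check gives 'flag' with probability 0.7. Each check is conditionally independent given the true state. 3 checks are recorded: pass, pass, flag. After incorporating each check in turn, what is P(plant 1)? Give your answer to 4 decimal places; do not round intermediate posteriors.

0.1990

After 'pass': P(plant 1) = 0.15·0.4500 / (0.15·0.4500 + 0.3·0.5500) ≈ 0.2903
After 'pass': P(plant 1) = 0.15·0.2903 / (0.15·0.2903 + 0.3·0.7097) ≈ 0.1698
After 'flag': P(plant 1) = 0.85·0.1698 / (0.85·0.1698 + 0.7·0.8302) ≈ 0.1990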